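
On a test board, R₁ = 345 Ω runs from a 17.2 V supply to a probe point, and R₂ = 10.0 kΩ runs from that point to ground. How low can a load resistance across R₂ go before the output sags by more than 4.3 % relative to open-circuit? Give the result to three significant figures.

Output resistance R_th = R₁‖R₂ = (345 × 10000)/10340 = 333.5 Ω.
The fractional drop is R_th/(R_th + R_L); requiring this ≤ 0.0430 gives R_L ≥ R_th(1/0.0430 − 1) = 333.5 × 22.26 = 7.42 kΩ.

R_L(min) ≈ 7.42 kΩ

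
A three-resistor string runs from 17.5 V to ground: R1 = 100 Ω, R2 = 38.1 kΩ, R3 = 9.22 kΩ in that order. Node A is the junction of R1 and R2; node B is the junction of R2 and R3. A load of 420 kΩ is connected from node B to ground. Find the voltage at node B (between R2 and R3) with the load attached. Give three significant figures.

V ≈ 3.34 V

At node B, R3 is in parallel with the load: R3‖R_L = 9022 Ω.
Below node A the resistance is R2 + (R3‖R_L) = 47120 Ω, so V_A = 17.5 × 47120/47220 = 17.46 V.
Then V_B = V_A × (R3‖R_L)/(R2 + R3‖R_L) = 17.46 × 9022/47120 = 3.34 V.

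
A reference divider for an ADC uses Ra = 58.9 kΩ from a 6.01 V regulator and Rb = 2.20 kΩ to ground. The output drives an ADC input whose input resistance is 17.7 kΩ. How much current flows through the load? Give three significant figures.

Rb‖R_L = 1.957 kΩ; V_out = 6.01 × 1.957/60.86 = 0.1932 V.
I_L = V_out / R_L = 0.1932 / 17.7 kΩ = 0.0109 mA.

I_L ≈ 0.0109 mA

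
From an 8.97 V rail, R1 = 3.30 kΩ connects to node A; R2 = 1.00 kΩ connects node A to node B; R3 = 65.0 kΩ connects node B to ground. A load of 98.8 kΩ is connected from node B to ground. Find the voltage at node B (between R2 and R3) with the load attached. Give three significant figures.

V ≈ 8.08 V

At node B, R3 is in parallel with the load: R3‖R_L = 39.21 kΩ.
Below node A the resistance is R2 + (R3‖R_L) = 40.21 kΩ, so V_A = 8.97 × 40.21/43.51 = 8.290 V.
Then V_B = V_A × (R3‖R_L)/(R2 + R3‖R_L) = 8.290 × 39.21/40.21 = 8.08 V.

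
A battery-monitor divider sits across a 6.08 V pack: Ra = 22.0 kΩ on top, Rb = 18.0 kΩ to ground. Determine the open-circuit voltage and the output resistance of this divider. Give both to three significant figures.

V_th = 2.74 V, R_th = 9.90 kΩ

V_th is the open-circuit tap voltage: 6.08 × 18.0/(22.0 + 18.0) = 2.74 V.
With the supply zeroed, Ra and Rb appear in parallel from the tap: R_th = Ra‖Rb = (22.0 × 18.0)/40.00 = 9.90 kΩ.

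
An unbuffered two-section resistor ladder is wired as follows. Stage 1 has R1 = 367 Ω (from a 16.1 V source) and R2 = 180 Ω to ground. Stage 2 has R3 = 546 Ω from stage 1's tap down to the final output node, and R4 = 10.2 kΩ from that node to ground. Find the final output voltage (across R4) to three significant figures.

V_out ≈ 4.97 V

Stage 2 presents R3+R4 = 10750 Ω as a load on stage 1's tap.
Stage 1's lower leg becomes R2‖(R3+R4) = 177.0 Ω, so V_mid = 16.1 × 177.0/544.0 = 5.239 V.
Stage 2 is itself unloaded: V_out = V_mid × R4/(R3+R4) = 5.239 × 10200/10750 = 4.97 V.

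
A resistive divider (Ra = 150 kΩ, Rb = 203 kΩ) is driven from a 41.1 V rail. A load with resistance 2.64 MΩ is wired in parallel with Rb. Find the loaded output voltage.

The load sits in parallel with Rb: Rb‖R_L = (203 × 2640) / (203 + 2640) = 188.5 kΩ.
V_out = 41.1 × 188.5 / (150 + 188.5) = 41.1 × 188.5/338.5 = 22.9 V.
(Unloaded it would have been 23.6 V.)

V_out ≈ 22.9 V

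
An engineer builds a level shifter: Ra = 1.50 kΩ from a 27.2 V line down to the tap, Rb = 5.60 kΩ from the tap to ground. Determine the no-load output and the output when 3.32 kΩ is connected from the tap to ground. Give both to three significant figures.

Unloaded: 21.5 V; loaded: 15.8 V

Open-circuit: V = 27.2 × 5.60/(1.50 + 5.60) = 21.5 V.
With the load, Rb becomes Rb‖R_L = 2.084 kΩ, so V = 27.2 × 2.084/3.584 = 15.8 V.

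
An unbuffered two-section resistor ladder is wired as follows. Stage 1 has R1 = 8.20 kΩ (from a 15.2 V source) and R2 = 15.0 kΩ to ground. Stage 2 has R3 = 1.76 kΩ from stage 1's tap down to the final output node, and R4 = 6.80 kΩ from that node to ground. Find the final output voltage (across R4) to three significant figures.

V_out ≈ 4.82 V

Stage 2 presents R3+R4 = 8.560 kΩ as a load on stage 1's tap.
Stage 1's lower leg becomes R2‖(R3+R4) = 5.450 kΩ, so V_mid = 15.2 × 5.450/13.65 = 6.069 V.
Stage 2 is itself unloaded: V_out = V_mid × R4/(R3+R4) = 6.069 × 6.80/8.560 = 4.82 V.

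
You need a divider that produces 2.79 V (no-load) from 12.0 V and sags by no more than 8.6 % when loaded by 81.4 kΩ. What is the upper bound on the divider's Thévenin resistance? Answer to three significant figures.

Loading drop = R_th/(R_th + R_L) ≤ 0.0860, so R_th ≤ R_L · ε/(1−ε) = 81.4 kΩ × 0.0860/0.9140 = 7.66 kΩ.

R_th ≤ 7.66 kΩ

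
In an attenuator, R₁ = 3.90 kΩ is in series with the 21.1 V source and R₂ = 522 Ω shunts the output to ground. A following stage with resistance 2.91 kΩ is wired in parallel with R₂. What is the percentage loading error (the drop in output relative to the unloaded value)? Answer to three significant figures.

The divider's output (Thévenin) resistance is R₁‖R₂ = 460.4 Ω.
Fractional drop under load = R_th/(R_th + R_L) = 460.4 / (460.4 + 2910) = 0.1366.
So the output falls by 13.7 %.

13.7 %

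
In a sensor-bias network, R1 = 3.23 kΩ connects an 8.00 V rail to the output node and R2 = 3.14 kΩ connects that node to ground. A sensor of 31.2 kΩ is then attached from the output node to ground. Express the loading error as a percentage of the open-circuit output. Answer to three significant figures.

The divider's output (Thévenin) resistance is R1‖R2 = 1.592 kΩ.
Fractional drop under load = R_th/(R_th + R_L) = 1.592 / (1.592 + 31.2) = 0.04855.
So the output falls by 4.86 %.

4.86 %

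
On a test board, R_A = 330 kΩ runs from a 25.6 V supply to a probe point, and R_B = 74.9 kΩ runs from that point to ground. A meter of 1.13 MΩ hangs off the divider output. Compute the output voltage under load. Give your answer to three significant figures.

V_out ≈ 4.49 V

The load sits in parallel with R_B: R_B‖R_L = (74.9 × 1130) / (74.9 + 1130) = 70.24 kΩ.
V_out = 25.6 × 70.24 / (330 + 70.24) = 25.6 × 70.24/400.2 = 4.49 V.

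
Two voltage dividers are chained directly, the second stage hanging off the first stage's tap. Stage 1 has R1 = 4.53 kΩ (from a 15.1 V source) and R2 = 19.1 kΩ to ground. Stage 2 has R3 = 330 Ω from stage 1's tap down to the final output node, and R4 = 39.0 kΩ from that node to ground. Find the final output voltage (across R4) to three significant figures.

V_out ≈ 11.1 V

Stage 2 presents R3+R4 = 39330 Ω as a load on stage 1's tap.
Stage 1's lower leg becomes R2‖(R3+R4) = 12860 Ω, so V_mid = 15.1 × 12860/17390 = 11.17 V.
Stage 2 is itself unloaded: V_out = V_mid × R4/(R3+R4) = 11.17 × 39000/39330 = 11.1 V.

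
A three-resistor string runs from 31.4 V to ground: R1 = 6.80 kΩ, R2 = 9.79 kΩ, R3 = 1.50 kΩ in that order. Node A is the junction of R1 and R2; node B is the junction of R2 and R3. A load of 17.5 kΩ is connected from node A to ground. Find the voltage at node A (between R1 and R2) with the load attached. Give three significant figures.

Below node A the series string R2+R3 = 11.29 kΩ sits in parallel with the 17.5 kΩ load: 6.863 kΩ.
V_A = 31.4 × 6.863/(6.80 + 6.863) = 15.8 V.

V ≈ 15.8 V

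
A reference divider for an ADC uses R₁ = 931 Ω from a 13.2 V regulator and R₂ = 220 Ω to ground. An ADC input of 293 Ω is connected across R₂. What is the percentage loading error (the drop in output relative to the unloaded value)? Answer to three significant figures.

Unloaded V = 13.2 × 220/1151 = 2.523 V.
Loaded: R₂‖R_L = 125.7 Ω, giving V = 13.2 × 125.7/1057 = 1.570 V.
Drop = (2.523 − 1.570) / 2.523 = 37.8 %.

37.8 %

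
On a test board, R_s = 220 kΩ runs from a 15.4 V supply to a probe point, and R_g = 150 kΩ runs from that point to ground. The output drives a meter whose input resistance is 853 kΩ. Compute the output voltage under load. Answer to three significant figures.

The load sits in parallel with R_g: R_g‖R_L = (150 × 853) / (150 + 853) = 127.6 kΩ.
V_out = 15.4 × 127.6 / (220 + 127.6) = 15.4 × 127.6/347.6 = 5.65 V.

V_out ≈ 5.65 V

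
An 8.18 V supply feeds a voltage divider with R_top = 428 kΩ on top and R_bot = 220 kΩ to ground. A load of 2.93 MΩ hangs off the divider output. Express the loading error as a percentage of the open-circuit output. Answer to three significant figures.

The divider's output (Thévenin) resistance is R_top‖R_bot = 145.3 kΩ.
Fractional drop under load = R_th/(R_th + R_L) = 145.3 / (145.3 + 2930) = 0.04725.
So the output falls by 4.73 %.

4.73 %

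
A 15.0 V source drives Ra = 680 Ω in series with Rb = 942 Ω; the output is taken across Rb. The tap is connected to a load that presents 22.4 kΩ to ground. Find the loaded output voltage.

The load sits in parallel with Rb: Rb‖R_L = (942 × 22400) / (942 + 22400) = 904.0 Ω.
V_out = 15.0 × 904.0 / (680 + 904.0) = 15.0 × 904.0/1584 = 8.56 V.

V_out ≈ 8.56 V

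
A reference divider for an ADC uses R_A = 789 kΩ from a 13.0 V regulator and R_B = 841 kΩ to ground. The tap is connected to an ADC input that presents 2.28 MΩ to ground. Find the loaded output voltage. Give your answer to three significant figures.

The load sits in parallel with R_B: R_B‖R_L = (841 × 2280) / (841 + 2280) = 614.4 kΩ.
V_out = 13.0 × 614.4 / (789 + 614.4) = 13.0 × 614.4/1403 = 5.69 V.

V_out ≈ 5.69 V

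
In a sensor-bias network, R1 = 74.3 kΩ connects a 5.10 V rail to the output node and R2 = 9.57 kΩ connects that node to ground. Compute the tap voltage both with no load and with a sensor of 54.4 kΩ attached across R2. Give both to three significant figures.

Open-circuit: V = 5.10 × 9.57/(74.3 + 9.57) = 0.582 V.
With the load, R2 becomes R2‖R_L = 8.138 kΩ, so V = 5.10 × 8.138/82.44 = 0.503 V.

Unloaded: 0.582 V; loaded: 0.503 V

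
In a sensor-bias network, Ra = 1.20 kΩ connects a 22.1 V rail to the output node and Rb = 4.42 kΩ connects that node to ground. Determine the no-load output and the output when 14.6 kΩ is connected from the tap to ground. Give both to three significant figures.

Open-circuit: V = 22.1 × 4.42/(1.20 + 4.42) = 17.4 V.
With the load, Rb becomes Rb‖R_L = 3.393 kΩ, so V = 22.1 × 3.393/4.593 = 16.3 V.

Unloaded: 17.4 V; loaded: 16.3 V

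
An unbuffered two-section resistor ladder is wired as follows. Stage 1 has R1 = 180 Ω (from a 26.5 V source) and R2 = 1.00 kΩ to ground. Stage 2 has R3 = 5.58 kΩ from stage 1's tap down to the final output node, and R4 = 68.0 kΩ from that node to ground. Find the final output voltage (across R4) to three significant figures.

V_out ≈ 20.7 V

Stage 2 presents R3+R4 = 73580 Ω as a load on stage 1's tap.
Stage 1's lower leg becomes R2‖(R3+R4) = 986.6 Ω, so V_mid = 26.5 × 986.6/1167 = 22.41 V.
Stage 2 is itself unloaded: V_out = V_mid × R4/(R3+R4) = 22.41 × 68000/73580 = 20.7 V.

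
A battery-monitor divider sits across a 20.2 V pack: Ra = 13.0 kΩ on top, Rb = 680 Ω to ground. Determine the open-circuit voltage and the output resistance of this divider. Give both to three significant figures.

V_th = 1.00 V, R_th = 646 Ω

V_th is the open-circuit tap voltage: 20.2 × 680/(13000 + 680) = 1.00 V.
With the supply zeroed, Ra and Rb appear in parallel from the tap: R_th = Ra‖Rb = (13000 × 680)/13680 = 646 Ω.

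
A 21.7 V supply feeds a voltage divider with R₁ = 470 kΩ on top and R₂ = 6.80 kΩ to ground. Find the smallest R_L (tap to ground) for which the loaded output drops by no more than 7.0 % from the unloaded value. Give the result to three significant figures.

R_L(min) ≈ 89.1 kΩ

Output resistance R_th = R₁‖R₂ = (470 × 6.80)/476.8 = 6.703 kΩ.
The fractional drop is R_th/(R_th + R_L); requiring this ≤ 0.0700 gives R_L ≥ R_th(1/0.0700 − 1) = 6.703 × 13.29 = 89.1 kΩ.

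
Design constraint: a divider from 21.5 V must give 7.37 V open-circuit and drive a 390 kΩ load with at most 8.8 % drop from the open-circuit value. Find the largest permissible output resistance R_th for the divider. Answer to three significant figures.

R_th ≤ 37.6 kΩ

Loading drop = R_th/(R_th + R_L) ≤ 0.0880, so R_th ≤ R_L · ε/(1−ε) = 390 kΩ × 0.0880/0.9120 = 37.6 kΩ.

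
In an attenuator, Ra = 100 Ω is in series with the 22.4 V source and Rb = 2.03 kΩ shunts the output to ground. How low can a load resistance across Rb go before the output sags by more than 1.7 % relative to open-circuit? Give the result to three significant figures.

Output resistance R_th = Ra‖Rb = (100 × 2030)/2130 = 95.31 Ω.
The fractional drop is R_th/(R_th + R_L); requiring this ≤ 0.0170 gives R_L ≥ R_th(1/0.0170 − 1) = 95.31 × 57.82 = 5.51 kΩ.

R_L(min) ≈ 5.51 kΩ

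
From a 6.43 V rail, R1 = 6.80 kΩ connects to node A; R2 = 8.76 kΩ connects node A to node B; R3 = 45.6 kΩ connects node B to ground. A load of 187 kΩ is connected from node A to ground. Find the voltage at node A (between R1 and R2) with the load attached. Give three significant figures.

V ≈ 5.54 V

Below node A the series string R2+R3 = 54.36 kΩ sits in parallel with the 187 kΩ load: 42.12 kΩ.
V_A = 6.43 × 42.12/(6.80 + 42.12) = 5.54 V.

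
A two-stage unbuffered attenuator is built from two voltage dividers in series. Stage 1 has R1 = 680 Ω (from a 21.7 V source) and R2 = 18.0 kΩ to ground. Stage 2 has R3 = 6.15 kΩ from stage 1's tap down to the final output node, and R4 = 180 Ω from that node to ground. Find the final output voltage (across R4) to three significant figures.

Stage 2 presents R3+R4 = 6330 Ω as a load on stage 1's tap.
Stage 1's lower leg becomes R2‖(R3+R4) = 4683 Ω, so V_mid = 21.7 × 4683/5363 = 18.95 V.
Stage 2 is itself unloaded: V_out = V_mid × R4/(R3+R4) = 18.95 × 180/6330 = 0.539 V.

V_out ≈ 0.539 V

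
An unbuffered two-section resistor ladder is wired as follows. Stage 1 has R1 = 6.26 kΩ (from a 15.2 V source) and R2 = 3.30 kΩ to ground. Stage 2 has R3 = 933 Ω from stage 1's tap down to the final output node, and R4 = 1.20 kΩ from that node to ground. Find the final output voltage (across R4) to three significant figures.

V_out ≈ 1.47 V

Stage 2 presents R3+R4 = 2133 Ω as a load on stage 1's tap.
Stage 1's lower leg becomes R2‖(R3+R4) = 1296 Ω, so V_mid = 15.2 × 1296/7556 = 2.606 V.
Stage 2 is itself unloaded: V_out = V_mid × R4/(R3+R4) = 2.606 × 1200/2133 = 1.47 V.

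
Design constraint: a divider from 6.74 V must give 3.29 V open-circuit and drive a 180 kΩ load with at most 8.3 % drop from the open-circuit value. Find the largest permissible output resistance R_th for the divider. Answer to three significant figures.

R_th ≤ 16.3 kΩ

Loading drop = R_th/(R_th + R_L) ≤ 0.0830, so R_th ≤ R_L · ε/(1−ε) = 180 kΩ × 0.0830/0.9170 = 16.3 kΩ.
(Any R1, R2 with R2/(R1+R2) = 0.488 and R1‖R2 ≤ 16.3 kΩ will meet the spec.)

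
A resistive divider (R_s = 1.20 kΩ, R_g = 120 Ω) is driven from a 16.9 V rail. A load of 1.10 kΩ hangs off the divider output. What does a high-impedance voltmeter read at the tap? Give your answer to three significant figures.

V_out ≈ 1.40 V

The load sits in parallel with R_g: R_g‖R_L = (120 × 1100) / (120 + 1100) = 108.2 Ω.
V_out = 16.9 × 108.2 / (1200 + 108.2) = 16.9 × 108.2/1308 = 1.40 V.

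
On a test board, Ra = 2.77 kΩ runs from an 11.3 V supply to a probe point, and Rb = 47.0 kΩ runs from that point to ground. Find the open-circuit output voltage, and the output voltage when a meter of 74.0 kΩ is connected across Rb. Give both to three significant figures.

Open-circuit: V = 11.3 × 47.0/(2.77 + 47.0) = 10.7 V.
With the load, Rb becomes Rb‖R_L = 28.74 kΩ, so V = 11.3 × 28.74/31.51 = 10.3 V.

Unloaded: 10.7 V; loaded: 10.3 V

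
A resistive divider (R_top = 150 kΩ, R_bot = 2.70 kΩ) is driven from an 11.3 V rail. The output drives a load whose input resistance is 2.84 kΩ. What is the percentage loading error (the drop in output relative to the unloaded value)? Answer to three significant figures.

Unloaded V = 11.3 × 2.70/152.7 = 0.1998 V.
Loaded: R_bot‖R_L = 1.384 kΩ, giving V = 11.3 × 1.384/151.4 = 0.1033 V.
Drop = (0.1998 − 0.1033) / 0.1998 = 48.3 %.

48.3 %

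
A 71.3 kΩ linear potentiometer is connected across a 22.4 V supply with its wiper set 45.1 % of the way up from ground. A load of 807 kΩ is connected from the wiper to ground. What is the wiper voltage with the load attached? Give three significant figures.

The wiper splits the pot into (1−α)R = 39.14 kΩ above and αR = 32.16 kΩ below.
Lower section ‖ load = 30.92 kΩ.
V_wiper = 22.4 × 30.92/(39.14 + 30.92) = 9.89 V.

V ≈ 9.89 V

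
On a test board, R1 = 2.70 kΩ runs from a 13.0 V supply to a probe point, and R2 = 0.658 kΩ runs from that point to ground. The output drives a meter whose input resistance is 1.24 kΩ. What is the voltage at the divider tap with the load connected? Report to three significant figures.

The load sits in parallel with R2: R2‖R_L = (658 × 1240) / (658 + 1240) = 429.9 Ω.
V_out = 13.0 × 429.9 / (2700 + 429.9) = 13.0 × 429.9/3130 = 1.79 V.
(Unloaded it would have been 2.55 V.)

V_out ≈ 1.79 V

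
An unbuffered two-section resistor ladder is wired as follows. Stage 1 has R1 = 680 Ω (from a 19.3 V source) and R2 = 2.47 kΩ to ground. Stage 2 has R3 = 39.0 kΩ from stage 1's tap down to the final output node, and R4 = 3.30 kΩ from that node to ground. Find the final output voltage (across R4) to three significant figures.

Stage 2 presents R3+R4 = 42300 Ω as a load on stage 1's tap.
Stage 1's lower leg becomes R2‖(R3+R4) = 2334 Ω, so V_mid = 19.3 × 2334/3014 = 14.95 V.
Stage 2 is itself unloaded: V_out = V_mid × R4/(R3+R4) = 14.95 × 3300/42300 = 1.17 V.

V_out ≈ 1.17 V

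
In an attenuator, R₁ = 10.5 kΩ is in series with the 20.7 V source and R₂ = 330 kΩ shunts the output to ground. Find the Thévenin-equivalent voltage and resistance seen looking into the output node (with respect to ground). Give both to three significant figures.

V_th = 20.1 V, R_th = 10.2 kΩ

V_th is the open-circuit tap voltage: 20.7 × 330/(10.5 + 330) = 20.1 V.
With the supply zeroed, R₁ and R₂ appear in parallel from the tap: R_th = R₁‖R₂ = (10.5 × 330)/340.5 = 10.2 kΩ.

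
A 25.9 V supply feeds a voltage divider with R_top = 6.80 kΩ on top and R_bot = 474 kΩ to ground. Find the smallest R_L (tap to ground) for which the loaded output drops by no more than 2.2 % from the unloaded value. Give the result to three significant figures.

R_L(min) ≈ 298 kΩ

Output resistance R_th = R_top‖R_bot = (6.80 × 474)/480.8 = 6.704 kΩ.
The fractional drop is R_th/(R_th + R_L); requiring this ≤ 0.0220 gives R_L ≥ R_th(1/0.0220 − 1) = 6.704 × 44.45 = 298 kΩ.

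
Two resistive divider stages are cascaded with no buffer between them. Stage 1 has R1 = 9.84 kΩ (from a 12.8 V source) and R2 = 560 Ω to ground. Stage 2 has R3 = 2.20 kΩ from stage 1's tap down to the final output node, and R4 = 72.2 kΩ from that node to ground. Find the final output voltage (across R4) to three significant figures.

Stage 2 presents R3+R4 = 74400 Ω as a load on stage 1's tap.
Stage 1's lower leg becomes R2‖(R3+R4) = 555.8 Ω, so V_mid = 12.8 × 555.8/10400 = 0.6844 V.
Stage 2 is itself unloaded: V_out = V_mid × R4/(R3+R4) = 0.6844 × 72200/74400 = 0.664 V.

V_out ≈ 0.664 V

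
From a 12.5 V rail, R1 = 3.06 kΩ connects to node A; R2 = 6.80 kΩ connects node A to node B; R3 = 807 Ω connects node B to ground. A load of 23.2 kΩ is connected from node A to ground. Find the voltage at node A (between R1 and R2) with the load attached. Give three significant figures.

V ≈ 8.15 V

Below node A the series string R2+R3 = 7607 Ω sits in parallel with the 23200 Ω load: 5729 Ω.
V_A = 12.5 × 5729/(3060 + 5729) = 8.15 V.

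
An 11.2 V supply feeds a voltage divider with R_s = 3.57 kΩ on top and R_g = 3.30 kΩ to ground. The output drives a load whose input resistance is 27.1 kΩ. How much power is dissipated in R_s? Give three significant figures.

P ≈ 10.6 mW

Total resistance from the source is R_s + (R_g‖R_L) = 6.512 kΩ, so I = 11.2/6.512 kΩ = 1.720 mA.
P = I²·R_s = (1.720 mA)² × 3.57 kΩ = 10.6 mW.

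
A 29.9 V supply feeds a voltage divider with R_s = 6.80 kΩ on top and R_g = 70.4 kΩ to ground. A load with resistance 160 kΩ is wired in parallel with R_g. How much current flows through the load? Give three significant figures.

R_g‖R_L = 48.89 kΩ; V_out = 29.9 × 48.89/55.69 = 26.25 V.
I_L = V_out / R_L = 26.25 / 160 kΩ = 0.164 mA.

I_L ≈ 0.164 mA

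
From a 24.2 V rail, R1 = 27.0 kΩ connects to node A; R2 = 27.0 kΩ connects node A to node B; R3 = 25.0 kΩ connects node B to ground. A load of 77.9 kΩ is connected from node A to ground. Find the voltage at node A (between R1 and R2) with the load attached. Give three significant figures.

Below node A the series string R2+R3 = 52.00 kΩ sits in parallel with the 77.9 kΩ load: 31.18 kΩ.
V_A = 24.2 × 31.18/(27.0 + 31.18) = 13.0 V.

V ≈ 13.0 V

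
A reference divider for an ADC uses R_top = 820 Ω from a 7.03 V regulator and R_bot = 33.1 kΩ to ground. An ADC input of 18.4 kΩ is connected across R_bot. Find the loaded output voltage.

The load sits in parallel with R_bot: R_bot‖R_L = (33100 × 18400) / (33100 + 18400) = 11830 Ω.
V_out = 7.03 × 11830 / (820 + 11830) = 7.03 × 11830/12650 = 6.57 V.

V_out ≈ 6.57 V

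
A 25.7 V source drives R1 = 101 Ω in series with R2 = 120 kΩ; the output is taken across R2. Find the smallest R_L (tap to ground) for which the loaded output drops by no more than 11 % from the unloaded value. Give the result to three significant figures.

R_L(min) ≈ 816 Ω

Output resistance R_th = R1‖R2 = (101 × 120000)/120100 = 100.9 Ω.
The fractional drop is R_th/(R_th + R_L); requiring this ≤ 0.110 gives R_L ≥ R_th(1/0.110 − 1) = 100.9 × 8.091 = 816 Ω.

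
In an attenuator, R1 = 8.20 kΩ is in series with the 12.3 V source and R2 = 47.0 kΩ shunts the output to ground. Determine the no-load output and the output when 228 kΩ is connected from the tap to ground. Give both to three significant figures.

Open-circuit: V = 12.3 × 47.0/(8.20 + 47.0) = 10.5 V.
With the load, R2 becomes R2‖R_L = 38.97 kΩ, so V = 12.3 × 38.97/47.17 = 10.2 V.

Unloaded: 10.5 V; loaded: 10.2 V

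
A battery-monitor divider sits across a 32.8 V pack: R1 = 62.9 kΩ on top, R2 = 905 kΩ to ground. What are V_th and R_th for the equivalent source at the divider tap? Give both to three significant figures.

V_th is the open-circuit tap voltage: 32.8 × 905/(62.9 + 905) = 30.7 V.
With the supply zeroed, R1 and R2 appear in parallel from the tap: R_th = R1‖R2 = (62.9 × 905)/967.9 = 58.8 kΩ.

V_th = 30.7 V, R_th = 58.8 kΩ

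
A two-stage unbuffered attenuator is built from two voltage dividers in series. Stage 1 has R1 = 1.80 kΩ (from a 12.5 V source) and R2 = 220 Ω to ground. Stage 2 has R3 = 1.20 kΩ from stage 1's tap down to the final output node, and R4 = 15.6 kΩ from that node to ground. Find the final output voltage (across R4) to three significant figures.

V_out ≈ 1.25 V

Stage 2 presents R3+R4 = 16800 Ω as a load on stage 1's tap.
Stage 1's lower leg becomes R2‖(R3+R4) = 217.2 Ω, so V_mid = 12.5 × 217.2/2017 = 1.346 V.
Stage 2 is itself unloaded: V_out = V_mid × R4/(R3+R4) = 1.346 × 15600/16800 = 1.25 V.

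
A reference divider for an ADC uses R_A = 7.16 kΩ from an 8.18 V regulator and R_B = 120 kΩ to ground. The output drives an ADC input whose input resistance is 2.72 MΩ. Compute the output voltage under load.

V_out ≈ 7.70 V

The load sits in parallel with R_B: R_B‖R_L = (120 × 2720) / (120 + 2720) = 114.9 kΩ.
V_out = 8.18 × 114.9 / (7.16 + 114.9) = 8.18 × 114.9/122.1 = 7.70 V.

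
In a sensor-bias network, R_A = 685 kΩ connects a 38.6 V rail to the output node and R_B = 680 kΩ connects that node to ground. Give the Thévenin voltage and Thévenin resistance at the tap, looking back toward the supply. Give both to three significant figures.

V_th = 19.2 V, R_th = 341 kΩ

V_th is the open-circuit tap voltage: 38.6 × 680/(685 + 680) = 19.2 V.
With the supply zeroed, R_A and R_B appear in parallel from the tap: R_th = R_A‖R_B = (685 × 680)/1365 = 341 kΩ.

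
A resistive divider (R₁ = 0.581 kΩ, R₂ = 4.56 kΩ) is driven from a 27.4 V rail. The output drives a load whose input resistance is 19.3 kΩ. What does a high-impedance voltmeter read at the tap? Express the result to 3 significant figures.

V_out ≈ 23.7 V

The load sits in parallel with R₂: R₂‖R_L = (4560 × 19300) / (4560 + 19300) = 3689 Ω.
V_out = 27.4 × 3689 / (581 + 3689) = 27.4 × 3689/4270 = 23.7 V.
(Unloaded it would have been 24.3 V.)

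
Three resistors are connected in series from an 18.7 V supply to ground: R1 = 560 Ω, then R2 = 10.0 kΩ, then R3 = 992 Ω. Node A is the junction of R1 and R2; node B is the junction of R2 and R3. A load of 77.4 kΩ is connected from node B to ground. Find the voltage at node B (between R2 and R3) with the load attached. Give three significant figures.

At node B, R3 is in parallel with the load: R3‖R_L = 979.4 Ω.
Below node A the resistance is R2 + (R3‖R_L) = 10980 Ω, so V_A = 18.7 × 10980/11540 = 17.79 V.
Then V_B = V_A × (R3‖R_L)/(R2 + R3‖R_L) = 17.79 × 979.4/10980 = 1.59 V.

V ≈ 1.59 V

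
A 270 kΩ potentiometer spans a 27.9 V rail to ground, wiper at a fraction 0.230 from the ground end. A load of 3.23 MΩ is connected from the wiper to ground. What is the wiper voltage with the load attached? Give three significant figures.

The wiper splits the pot into (1−α)R = 207.9 kΩ above and αR = 62.10 kΩ below.
Lower section ‖ load = 60.93 kΩ.
V_wiper = 27.9 × 60.93/(207.9 + 60.93) = 6.32 V.

V ≈ 6.32 V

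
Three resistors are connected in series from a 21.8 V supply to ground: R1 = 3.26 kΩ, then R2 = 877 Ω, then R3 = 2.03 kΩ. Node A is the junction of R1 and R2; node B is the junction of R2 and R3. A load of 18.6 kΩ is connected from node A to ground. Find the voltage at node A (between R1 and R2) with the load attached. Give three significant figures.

V ≈ 9.49 V

Below node A the series string R2+R3 = 2907 Ω sits in parallel with the 18600 Ω load: 2514 Ω.
V_A = 21.8 × 2514/(3260 + 2514) = 9.49 V.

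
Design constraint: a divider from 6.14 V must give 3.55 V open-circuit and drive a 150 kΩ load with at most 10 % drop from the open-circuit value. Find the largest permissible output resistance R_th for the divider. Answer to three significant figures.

R_th ≤ 16.7 kΩ

Loading drop = R_th/(R_th + R_L) ≤ 0.100, so R_th ≤ R_L · ε/(1−ε) = 150 kΩ × 0.100/0.9000 = 16.7 kΩ.
(Any R1, R2 with R2/(R1+R2) = 0.578 and R1‖R2 ≤ 16.7 kΩ will meet the spec.)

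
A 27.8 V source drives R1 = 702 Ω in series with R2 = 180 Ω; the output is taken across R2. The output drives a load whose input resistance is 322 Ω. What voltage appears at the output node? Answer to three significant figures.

The load sits in parallel with R2: R2‖R_L = (180 × 322) / (180 + 322) = 115.5 Ω.
V_out = 27.8 × 115.5 / (702 + 115.5) = 27.8 × 115.5/817.5 = 3.93 V.

V_out ≈ 3.93 V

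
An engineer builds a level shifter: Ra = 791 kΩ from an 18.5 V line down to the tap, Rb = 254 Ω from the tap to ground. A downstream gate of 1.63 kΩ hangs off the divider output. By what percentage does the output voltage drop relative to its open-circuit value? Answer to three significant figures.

13.5 %

The divider's output (Thévenin) resistance is Ra‖Rb = 253.9 Ω.
Fractional drop under load = R_th/(R_th + R_L) = 253.9 / (253.9 + 1630) = 0.1348.
So the output falls by 13.5 %.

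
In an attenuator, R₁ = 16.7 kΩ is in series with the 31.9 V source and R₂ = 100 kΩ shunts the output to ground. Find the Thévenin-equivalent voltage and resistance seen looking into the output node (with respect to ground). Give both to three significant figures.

V_th = 27.3 V, R_th = 14.3 kΩ

V_th is the open-circuit tap voltage: 31.9 × 100/(16.7 + 100) = 27.3 V.
With the supply zeroed, R₁ and R₂ appear in parallel from the tap: R_th = R₁‖R₂ = (16.7 × 100)/116.7 = 14.3 kΩ.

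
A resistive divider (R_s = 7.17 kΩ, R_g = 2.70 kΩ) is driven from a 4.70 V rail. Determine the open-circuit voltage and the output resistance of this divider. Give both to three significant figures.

V_th is the open-circuit tap voltage: 4.70 × 2.70/(7.17 + 2.70) = 1.29 V.
With the supply zeroed, R_s and R_g appear in parallel from the tap: R_th = R_s‖R_g = (7.17 × 2.70)/9.870 = 1.96 kΩ.

V_th = 1.29 V, R_th = 1.96 kΩ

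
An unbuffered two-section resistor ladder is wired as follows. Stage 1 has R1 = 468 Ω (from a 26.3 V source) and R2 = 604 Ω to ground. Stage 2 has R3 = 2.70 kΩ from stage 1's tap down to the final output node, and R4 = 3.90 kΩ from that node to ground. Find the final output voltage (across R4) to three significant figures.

V_out ≈ 8.42 V

Stage 2 presents R3+R4 = 6600 Ω as a load on stage 1's tap.
Stage 1's lower leg becomes R2‖(R3+R4) = 553.4 Ω, so V_mid = 26.3 × 553.4/1021 = 14.25 V.
Stage 2 is itself unloaded: V_out = V_mid × R4/(R3+R4) = 14.25 × 3900/6600 = 8.42 V.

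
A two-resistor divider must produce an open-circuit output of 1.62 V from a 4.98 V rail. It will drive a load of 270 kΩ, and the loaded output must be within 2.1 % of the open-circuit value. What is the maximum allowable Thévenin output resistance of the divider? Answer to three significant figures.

Loading drop = R_th/(R_th + R_L) ≤ 0.0210, so R_th ≤ R_L · ε/(1−ε) = 270 kΩ × 0.0210/0.9790 = 5.79 kΩ.

R_th ≤ 5.79 kΩ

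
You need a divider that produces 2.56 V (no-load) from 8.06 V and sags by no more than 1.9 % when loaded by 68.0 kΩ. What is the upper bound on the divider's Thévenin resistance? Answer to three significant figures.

Loading drop = R_th/(R_th + R_L) ≤ 0.0190, so R_th ≤ R_L · ε/(1−ε) = 68.0 kΩ × 0.0190/0.9810 = 1.32 kΩ.

R_th ≤ 1.32 kΩ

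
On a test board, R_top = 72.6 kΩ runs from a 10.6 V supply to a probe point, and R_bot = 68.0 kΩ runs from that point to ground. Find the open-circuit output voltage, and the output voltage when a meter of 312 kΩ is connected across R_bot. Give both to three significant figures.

Unloaded: 5.13 V; loaded: 4.61 V

Open-circuit: V = 10.6 × 68.0/(72.6 + 68.0) = 5.13 V.
With the load, R_bot becomes R_bot‖R_L = 55.83 kΩ, so V = 10.6 × 55.83/128.4 = 4.61 V.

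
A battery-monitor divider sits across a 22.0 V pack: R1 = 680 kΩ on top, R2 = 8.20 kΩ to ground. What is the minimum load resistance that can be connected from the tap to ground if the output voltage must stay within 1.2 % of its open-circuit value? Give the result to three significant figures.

R_L(min) ≈ 667 kΩ

Output resistance R_th = R1‖R2 = (680 × 8.20)/688.2 = 8.102 kΩ.
The fractional drop is R_th/(R_th + R_L); requiring this ≤ 0.0120 gives R_L ≥ R_th(1/0.0120 − 1) = 8.102 × 82.33 = 667 kΩ.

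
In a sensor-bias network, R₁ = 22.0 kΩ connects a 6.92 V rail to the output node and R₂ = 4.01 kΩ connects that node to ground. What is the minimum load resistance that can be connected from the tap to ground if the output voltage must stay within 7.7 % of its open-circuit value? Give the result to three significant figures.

Output resistance R_th = R₁‖R₂ = (22.0 × 4.01)/26.01 = 3.392 kΩ.
The fractional drop is R_th/(R_th + R_L); requiring this ≤ 0.0770 gives R_L ≥ R_th(1/0.0770 − 1) = 3.392 × 11.99 = 40.7 kΩ.

R_L(min) ≈ 40.7 kΩ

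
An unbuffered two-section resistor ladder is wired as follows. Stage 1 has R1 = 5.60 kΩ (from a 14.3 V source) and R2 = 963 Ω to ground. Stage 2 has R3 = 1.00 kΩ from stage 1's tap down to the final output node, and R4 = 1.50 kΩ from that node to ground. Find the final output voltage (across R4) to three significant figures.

Stage 2 presents R3+R4 = 2500 Ω as a load on stage 1's tap.
Stage 1's lower leg becomes R2‖(R3+R4) = 695.2 Ω, so V_mid = 14.3 × 695.2/6295 = 1.579 V.
Stage 2 is itself unloaded: V_out = V_mid × R4/(R3+R4) = 1.579 × 1500/2500 = 0.948 V.

V_out ≈ 0.948 V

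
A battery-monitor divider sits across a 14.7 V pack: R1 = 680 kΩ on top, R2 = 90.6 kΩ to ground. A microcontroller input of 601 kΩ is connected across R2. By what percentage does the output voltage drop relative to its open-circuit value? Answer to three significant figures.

11.7 %

The divider's output (Thévenin) resistance is R1‖R2 = 79.95 kΩ.
Fractional drop under load = R_th/(R_th + R_L) = 79.95 / (79.95 + 601) = 0.1174.
So the output falls by 11.7 %.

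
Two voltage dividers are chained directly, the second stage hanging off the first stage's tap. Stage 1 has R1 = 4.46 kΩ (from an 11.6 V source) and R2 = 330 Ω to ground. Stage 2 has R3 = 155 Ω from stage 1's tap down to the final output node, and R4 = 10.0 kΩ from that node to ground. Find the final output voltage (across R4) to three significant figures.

V_out ≈ 0.764 V

Stage 2 presents R3+R4 = 10160 Ω as a load on stage 1's tap.
Stage 1's lower leg becomes R2‖(R3+R4) = 319.6 Ω, so V_mid = 11.6 × 319.6/4780 = 0.7757 V.
Stage 2 is itself unloaded: V_out = V_mid × R4/(R3+R4) = 0.7757 × 10000/10160 = 0.764 V.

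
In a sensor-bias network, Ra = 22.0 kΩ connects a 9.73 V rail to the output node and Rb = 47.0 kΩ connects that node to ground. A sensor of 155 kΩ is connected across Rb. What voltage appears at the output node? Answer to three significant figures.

V_out ≈ 6.04 V

The load sits in parallel with Rb: Rb‖R_L = (47.0 × 155) / (47.0 + 155) = 36.06 kΩ.
V_out = 9.73 × 36.06 / (22.0 + 36.06) = 9.73 × 36.06/58.06 = 6.04 V.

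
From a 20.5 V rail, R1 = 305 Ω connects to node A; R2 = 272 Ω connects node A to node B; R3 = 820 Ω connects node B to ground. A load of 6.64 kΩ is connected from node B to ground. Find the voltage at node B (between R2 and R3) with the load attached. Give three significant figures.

At node B, R3 is in parallel with the load: R3‖R_L = 729.9 Ω.
Below node A the resistance is R2 + (R3‖R_L) = 1002 Ω, so V_A = 20.5 × 1002/1307 = 15.72 V.
Then V_B = V_A × (R3‖R_L)/(R2 + R3‖R_L) = 15.72 × 729.9/1002 = 11.4 V.

V ≈ 11.4 V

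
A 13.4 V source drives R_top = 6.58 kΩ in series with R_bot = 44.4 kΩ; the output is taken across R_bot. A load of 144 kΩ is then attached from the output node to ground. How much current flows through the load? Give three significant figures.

I_L ≈ 0.0779 mA

R_bot‖R_L = 33.94 kΩ; V_out = 13.4 × 33.94/40.52 = 11.22 V.
I_L = V_out / R_L = 11.22 / 144 kΩ = 0.0779 mA.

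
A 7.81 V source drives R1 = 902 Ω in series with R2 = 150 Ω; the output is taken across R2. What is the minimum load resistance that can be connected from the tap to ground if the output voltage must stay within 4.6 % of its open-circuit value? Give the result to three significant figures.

Output resistance R_th = R1‖R2 = (902 × 150)/1052 = 128.6 Ω.
The fractional drop is R_th/(R_th + R_L); requiring this ≤ 0.0460 gives R_L ≥ R_th(1/0.0460 − 1) = 128.6 × 20.74 = 2.67 kΩ.

R_L(min) ≈ 2.67 kΩ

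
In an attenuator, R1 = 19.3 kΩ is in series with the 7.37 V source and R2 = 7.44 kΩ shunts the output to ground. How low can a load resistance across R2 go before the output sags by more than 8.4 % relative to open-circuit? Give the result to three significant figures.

R_L(min) ≈ 58.6 kΩ

Output resistance R_th = R1‖R2 = (19.3 × 7.44)/26.74 = 5.370 kΩ.
The fractional drop is R_th/(R_th + R_L); requiring this ≤ 0.0840 gives R_L ≥ R_th(1/0.0840 − 1) = 5.370 × 10.90 = 58.6 kΩ.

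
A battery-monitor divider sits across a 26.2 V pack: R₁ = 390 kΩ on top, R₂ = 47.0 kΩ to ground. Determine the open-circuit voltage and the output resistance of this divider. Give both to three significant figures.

V_th = 2.82 V, R_th = 41.9 kΩ

V_th is the open-circuit tap voltage: 26.2 × 47.0/(390 + 47.0) = 2.82 V.
With the supply zeroed, R₁ and R₂ appear in parallel from the tap: R_th = R₁‖R₂ = (390 × 47.0)/437.0 = 41.9 kΩ.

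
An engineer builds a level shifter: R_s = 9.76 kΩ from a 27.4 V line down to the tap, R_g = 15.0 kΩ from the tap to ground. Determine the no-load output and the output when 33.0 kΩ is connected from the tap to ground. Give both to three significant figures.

Open-circuit: V = 27.4 × 15.0/(9.76 + 15.0) = 16.6 V.
With the load, R_g becomes R_g‖R_L = 10.31 kΩ, so V = 27.4 × 10.31/20.07 = 14.1 V.

Unloaded: 16.6 V; loaded: 14.1 V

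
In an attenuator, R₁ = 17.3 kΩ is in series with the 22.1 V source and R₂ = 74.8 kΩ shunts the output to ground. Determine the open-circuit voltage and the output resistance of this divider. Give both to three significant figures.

V_th = 17.9 V, R_th = 14.1 kΩ

V_th is the open-circuit tap voltage: 22.1 × 74.8/(17.3 + 74.8) = 17.9 V.
With the supply zeroed, R₁ and R₂ appear in parallel from the tap: R_th = R₁‖R₂ = (17.3 × 74.8)/92.10 = 14.1 kΩ.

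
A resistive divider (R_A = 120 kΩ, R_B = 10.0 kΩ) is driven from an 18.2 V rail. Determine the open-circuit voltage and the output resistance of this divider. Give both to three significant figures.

V_th = 1.40 V, R_th = 9.23 kΩ

V_th is the open-circuit tap voltage: 18.2 × 10.0/(120 + 10.0) = 1.40 V.
With the supply zeroed, R_A and R_B appear in parallel from the tap: R_th = R_A‖R_B = (120 × 10.0)/130.0 = 9.23 kΩ.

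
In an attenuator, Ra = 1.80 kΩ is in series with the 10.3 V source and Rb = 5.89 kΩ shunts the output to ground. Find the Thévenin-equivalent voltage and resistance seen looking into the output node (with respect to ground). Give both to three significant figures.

V_th is the open-circuit tap voltage: 10.3 × 5.89/(1.80 + 5.89) = 7.89 V.
With the supply zeroed, Ra and Rb appear in parallel from the tap: R_th = Ra‖Rb = (1.80 × 5.89)/7.690 = 1.38 kΩ.

V_th = 7.89 V, R_th = 1.38 kΩ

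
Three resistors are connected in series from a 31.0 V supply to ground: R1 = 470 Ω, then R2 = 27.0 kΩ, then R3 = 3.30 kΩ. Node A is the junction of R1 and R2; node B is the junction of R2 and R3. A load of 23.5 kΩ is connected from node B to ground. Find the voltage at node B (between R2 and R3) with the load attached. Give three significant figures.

At node B, R3 is in parallel with the load: R3‖R_L = 2894 Ω.
Below node A the resistance is R2 + (R3‖R_L) = 29890 Ω, so V_A = 31.0 × 29890/30360 = 30.52 V.
Then V_B = V_A × (R3‖R_L)/(R2 + R3‖R_L) = 30.52 × 2894/29890 = 2.95 V.

V ≈ 2.95 V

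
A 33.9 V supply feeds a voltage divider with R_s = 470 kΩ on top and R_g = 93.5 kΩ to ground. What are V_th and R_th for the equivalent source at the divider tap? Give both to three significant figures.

V_th = 5.62 V, R_th = 78.0 kΩ

V_th is the open-circuit tap voltage: 33.9 × 93.5/(470 + 93.5) = 5.62 V.
With the supply zeroed, R_s and R_g appear in parallel from the tap: R_th = R_s‖R_g = (470 × 93.5)/563.5 = 78.0 kΩ.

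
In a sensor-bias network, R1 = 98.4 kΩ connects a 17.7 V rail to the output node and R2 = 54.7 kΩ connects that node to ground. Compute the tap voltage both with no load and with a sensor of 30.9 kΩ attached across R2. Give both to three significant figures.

Open-circuit: V = 17.7 × 54.7/(98.4 + 54.7) = 6.32 V.
With the load, R2 becomes R2‖R_L = 19.75 kΩ, so V = 17.7 × 19.75/118.1 = 2.96 V.

Unloaded: 6.32 V; loaded: 2.96 V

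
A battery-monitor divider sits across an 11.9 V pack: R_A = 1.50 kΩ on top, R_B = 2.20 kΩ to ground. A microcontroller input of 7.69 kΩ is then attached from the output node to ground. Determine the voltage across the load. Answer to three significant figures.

V_out ≈ 6.34 V

The load sits in parallel with R_B: R_B‖R_L = (2.20 × 7.69) / (2.20 + 7.69) = 1.711 kΩ.
V_out = 11.9 × 1.711 / (1.50 + 1.711) = 11.9 × 1.711/3.211 = 6.34 V.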